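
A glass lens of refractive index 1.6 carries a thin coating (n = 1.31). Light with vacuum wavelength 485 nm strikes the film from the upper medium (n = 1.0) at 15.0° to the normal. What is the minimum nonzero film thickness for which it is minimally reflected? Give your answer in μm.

0.0944 μm

Ray reflecting at the top interface goes from n = 1.0 toward n = 1.31: a half-wave phase shift.
At the lower boundary (n = 1.31 to n = 1.6) the reflected ray undergoes a half-wave phase shift.
Net: no relative phase inversion (both shifts match).
With no net inversion, destructive interference in reflection requires 2 n t cos θ_r = (m + ½) λ.
Snell's law: 1.0 sin 15.0° = 1.31 sin θ_r → sin θ_r = 0.198, cos θ_r = 0.980.
Minimum at m = 0: t = λ / (4 n cos θ_r) = 485 / (4 × 1.31 × 0.980) = 94.4 nm.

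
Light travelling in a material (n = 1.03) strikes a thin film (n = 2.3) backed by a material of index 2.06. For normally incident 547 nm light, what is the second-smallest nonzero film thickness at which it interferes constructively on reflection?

178 nm

At the upper boundary (n = 1.03 to n = 2.3) the reflected ray undergoes a half-wave phase shift.
At the lower boundary (n = 2.3 to n = 2.06) the reflected ray undergoes no phase shift.
Exactly one π shift → a net half-wave offset.
With one net inversion, constructive interference in reflection requires 2 n t = (m + ½) λ.
The second-smallest nonzero thickness corresponds to m = 1: t = (m + ½) λ / (2 n) = 1.50 × 547 / (2 × 2.3) = 178 nm.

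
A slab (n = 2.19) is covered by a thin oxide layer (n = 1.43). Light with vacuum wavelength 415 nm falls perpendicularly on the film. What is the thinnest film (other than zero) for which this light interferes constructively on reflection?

145 nm

At the upper boundary (n = 1.0 to n = 1.43) the reflected ray undergoes a half-wave phase shift.
Bottom surface (1.43 → 2.19): reflection off a higher-index medium gives a half-wave phase shift.
The two reflections carry the same phase change, so no net offset.
With no net inversion, constructive interference in reflection requires 2 n t = m λ.
Minimum nonzero at m = 1: t = λ / (2 n) = 415 / (2 × 1.43) = 145 nm.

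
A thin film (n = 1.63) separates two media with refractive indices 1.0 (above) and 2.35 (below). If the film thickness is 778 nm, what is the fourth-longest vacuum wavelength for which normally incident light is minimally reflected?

Ray reflecting at the top interface goes from n = 1.0 toward n = 1.63: a half-wave phase shift.
Ray reflecting at the bottom interface goes from n = 1.63 toward n = 2.35: a half-wave phase shift.
Net: no relative phase inversion (both shifts match).
For weak reflection here: 2 n t = (m + ½) λ.
λ = 2 n t / (m + ½). The fourth-longest wavelength is m = 3: λ = 2 × 1.63 × 778 / 3.50 = 725 nm.

725 nm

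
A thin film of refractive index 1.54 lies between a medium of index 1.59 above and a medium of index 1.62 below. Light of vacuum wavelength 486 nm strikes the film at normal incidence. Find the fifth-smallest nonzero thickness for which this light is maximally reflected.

710 nm

At the upper boundary (n = 1.59 to n = 1.54) the reflected ray undergoes no phase shift.
At the lower boundary (n = 1.54 to n = 1.62) the reflected ray undergoes a half-wave phase shift.
Net: one phase inversion between the two reflected rays.
With one net inversion, constructive interference in reflection requires 2 n t = (m + ½) λ.
The fifth-smallest nonzero thickness corresponds to m = 4: t = (m + ½) λ / (2 n) = 4.50 × 486 / (2 × 1.54) = 710 nm.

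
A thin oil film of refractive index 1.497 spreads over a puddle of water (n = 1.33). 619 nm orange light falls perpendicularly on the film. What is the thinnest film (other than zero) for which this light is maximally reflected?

Ray reflecting at the top interface goes from n = 1.0 toward n = 1.497: a half-wave phase shift.
Bottom surface (1.497 → 1.33): reflection off a lower-index medium gives no phase shift.
Exactly one π shift → a net half-wave offset.
With one net inversion, constructive interference in reflection requires 2 n t = (m + ½) λ.
Minimum at m = 0: t = λ / (4 n) = 619 / (4 × 1.497) = 103 nm.

103 nm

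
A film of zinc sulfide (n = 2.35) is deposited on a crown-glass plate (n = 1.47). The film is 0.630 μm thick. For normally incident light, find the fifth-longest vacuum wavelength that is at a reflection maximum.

Ray reflecting at the top interface goes from n = 1.0 toward n = 2.35: a half-wave phase shift.
Bottom surface (2.35 → 1.47): reflection off a lower-index medium gives no phase shift.
The two reflections differ by half a wavelength.
So the condition for constructive reflection is 2 n t = (m + ½) λ.
λ = 2 n t / (m + ½). The fifth-longest wavelength is m = 4: λ = 2 × 2.35 × 630 / 4.50 = 658 nm.

658 nm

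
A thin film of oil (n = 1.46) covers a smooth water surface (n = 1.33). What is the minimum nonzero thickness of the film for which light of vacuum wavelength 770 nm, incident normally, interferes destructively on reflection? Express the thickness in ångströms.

At the upper boundary (n = 1.0 to n = 1.46) the reflected ray undergoes a half-wave phase shift.
Bottom surface (1.46 → 1.33): reflection off a lower-index medium gives no phase shift.
The two reflections differ by half a wavelength.
For weak reflection here: 2 n t = m λ.
Minimum nonzero at m = 1: t = λ / (2 n) = 770 / (2 × 1.46) = 264 nm.

2637 Å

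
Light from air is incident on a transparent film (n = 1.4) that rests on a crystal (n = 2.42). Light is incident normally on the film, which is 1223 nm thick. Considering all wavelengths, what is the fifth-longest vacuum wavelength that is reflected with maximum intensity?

At the upper boundary (n = 1.0 to n = 1.4) the reflected ray undergoes a half-wave phase shift.
At the lower boundary (n = 1.4 to n = 2.42) the reflected ray undergoes a half-wave phase shift.
The two reflections carry the same phase change, so no net offset.
For strong reflection here: 2 n t = m λ.
λ = 2 n t / m. The fifth-longest wavelength is m = 5: λ = 2 × 1.4 × 1223 / 5.00 = 685 nm.

685 nm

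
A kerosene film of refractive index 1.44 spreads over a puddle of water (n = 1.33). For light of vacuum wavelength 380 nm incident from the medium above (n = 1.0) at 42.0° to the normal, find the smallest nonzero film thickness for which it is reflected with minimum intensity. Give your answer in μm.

Ray reflecting at the top interface goes from n = 1.0 toward n = 1.44: a half-wave phase shift.
At the lower boundary (n = 1.44 to n = 1.33) the reflected ray undergoes no phase shift.
Net: one phase inversion between the two reflected rays.
For dark reflection here: 2 n t cos θ_r = m λ.
Snell's law: 1.0 sin 42.0° = 1.44 sin θ_r → sin θ_r = 0.465, cos θ_r = 0.885.
Minimum nonzero at m = 1: t = λ / (2 n cos θ_r) = 380 / (2 × 1.44 × 0.885) = 149 nm.

0.149 μm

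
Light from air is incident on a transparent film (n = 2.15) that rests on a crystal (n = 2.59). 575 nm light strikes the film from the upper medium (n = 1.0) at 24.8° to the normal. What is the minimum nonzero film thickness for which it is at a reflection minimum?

68.2 nm

Ray reflecting at the top interface goes from n = 1.0 toward n = 2.15: a half-wave phase shift.
Ray reflecting at the bottom interface goes from n = 2.15 toward n = 2.59: a half-wave phase shift.
Zero or two π shifts → no net half-wave offset.
With no net inversion, destructive interference in reflection requires 2 n t cos θ_r = (m + ½) λ.
Snell's law: 1.0 sin 24.8° = 2.15 sin θ_r → sin θ_r = 0.195, cos θ_r = 0.981.
Minimum at m = 0: t = λ / (4 n cos θ_r) = 575 / (4 × 2.15 × 0.981) = 68.2 nm.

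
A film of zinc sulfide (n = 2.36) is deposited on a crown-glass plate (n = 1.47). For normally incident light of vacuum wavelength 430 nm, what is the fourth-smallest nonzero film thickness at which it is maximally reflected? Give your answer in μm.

0.319 μm

At the upper boundary (n = 1.0 to n = 2.36) the reflected ray undergoes a half-wave phase shift.
At the lower boundary (n = 2.36 to n = 1.47) the reflected ray undergoes no phase shift.
Net: one phase inversion between the two reflected rays.
For maximum reflection here: 2 n t = (m + ½) λ.
The fourth-smallest nonzero thickness corresponds to m = 3: t = (m + ½) λ / (2 n) = 3.50 × 430 / (2 × 2.36) = 319 nm.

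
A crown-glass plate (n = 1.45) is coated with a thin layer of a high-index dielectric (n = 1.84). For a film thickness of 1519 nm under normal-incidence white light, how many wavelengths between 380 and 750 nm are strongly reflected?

8

Top surface (1.0 → 1.84): reflection off a higher-index medium gives a half-wave phase shift.
Bottom surface (1.84 → 1.45): reflection off a lower-index medium gives no phase shift.
Net: one phase inversion between the two reflected rays.
With one net inversion, constructive interference in reflection requires 2 n t = (m + ½) λ.
λ = 2 n t / (m + ½) = 5590 / (m + ½) nm.
m=6: 860 nm (IR); m=7: 745 nm (visible); m=8: 658 nm (visible); m=9: 588 nm (visible); m=10: 532 nm (visible); m=11: 486 nm (visible); m=12: 447 nm (visible); m=13: 414 nm (visible); m=14: 386 nm (visible); m=15: 361 nm (UV).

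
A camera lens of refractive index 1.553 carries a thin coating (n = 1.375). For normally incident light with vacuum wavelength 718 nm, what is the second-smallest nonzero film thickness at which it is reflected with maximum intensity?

Ray reflecting at the top interface goes from n = 1.0 toward n = 1.375: a half-wave phase shift.
At the lower boundary (n = 1.375 to n = 1.553) the reflected ray undergoes a half-wave phase shift.
Zero or two π shifts → no net half-wave offset.
With no net inversion, constructive interference in reflection requires 2 n t = m λ.
The second-smallest nonzero thickness corresponds to m = 2: t = m λ / (2 n) = 2.00 × 718 / (2 × 1.375) = 522 nm.

522 nm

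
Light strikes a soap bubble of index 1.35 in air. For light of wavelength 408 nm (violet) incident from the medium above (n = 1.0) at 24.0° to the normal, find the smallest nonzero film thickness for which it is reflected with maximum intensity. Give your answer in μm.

Top surface (1.0 → 1.35): reflection off a higher-index medium gives a half-wave phase shift.
Ray reflecting at the bottom interface goes from n = 1.35 toward n = 1.0: no phase shift.
Net: one phase inversion between the two reflected rays.
For bright reflection here: 2 n t cos θ_r = (m + ½) λ.
Snell's law: 1.0 sin 24.0° = 1.35 sin θ_r → sin θ_r = 0.301, cos θ_r = 0.954.
Minimum at m = 0: t = λ / (4 n cos θ_r) = 408 / (4 × 1.35 × 0.954) = 79.2 nm.

0.0792 μm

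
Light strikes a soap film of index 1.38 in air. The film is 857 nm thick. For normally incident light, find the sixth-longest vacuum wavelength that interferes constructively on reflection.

At the upper boundary (n = 1.0 to n = 1.38) the reflected ray undergoes a half-wave phase shift.
Ray reflecting at the bottom interface goes from n = 1.38 toward n = 1.0: no phase shift.
Net: one phase inversion between the two reflected rays.
For strong reflection here: 2 n t = (m + ½) λ.
λ = 2 n t / (m + ½). The sixth-longest wavelength is m = 5: λ = 2 × 1.38 × 857 / 5.50 = 430 nm.

430 nm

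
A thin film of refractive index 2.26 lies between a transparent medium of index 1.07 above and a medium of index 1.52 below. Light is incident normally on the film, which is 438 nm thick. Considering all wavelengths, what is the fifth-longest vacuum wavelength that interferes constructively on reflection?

At the upper boundary (n = 1.07 to n = 2.26) the reflected ray undergoes a half-wave phase shift.
Bottom surface (2.26 → 1.52): reflection off a lower-index medium gives no phase shift.
Net: one phase inversion between the two reflected rays.
So the condition for constructive reflection is 2 n t = (m + ½) λ.
λ = 2 n t / (m + ½). The fifth-longest wavelength is m = 4: λ = 2 × 2.26 × 438 / 4.50 = 440 nm.

440 nm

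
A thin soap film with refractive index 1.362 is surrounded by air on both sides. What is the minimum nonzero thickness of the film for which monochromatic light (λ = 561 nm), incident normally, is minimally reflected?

Ray reflecting at the top interface goes from n = 1.0 toward n = 1.362: a half-wave phase shift.
At the lower boundary (n = 1.362 to n = 1.0) the reflected ray undergoes no phase shift.
Exactly one π shift → a net half-wave offset.
With one net inversion, destructive interference in reflection requires 2 n t = m λ.
Minimum nonzero at m = 1: t = λ / (2 n) = 561 / (2 × 1.362) = 206 nm.

206 nm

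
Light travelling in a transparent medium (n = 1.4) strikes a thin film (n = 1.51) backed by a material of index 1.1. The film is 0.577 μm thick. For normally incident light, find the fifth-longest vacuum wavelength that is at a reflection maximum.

387 nm

Ray reflecting at the top interface goes from n = 1.4 toward n = 1.51: a half-wave phase shift.
Ray reflecting at the bottom interface goes from n = 1.51 toward n = 1.1: no phase shift.
Net: one phase inversion between the two reflected rays.
For strong reflection here: 2 n t = (m + ½) λ.
λ = 2 n t / (m + ½). The fifth-longest wavelength is m = 4: λ = 2 × 1.51 × 577 / 4.50 = 387 nm.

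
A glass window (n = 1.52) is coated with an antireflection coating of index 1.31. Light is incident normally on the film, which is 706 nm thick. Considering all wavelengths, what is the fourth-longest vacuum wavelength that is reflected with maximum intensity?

462 nm

At the upper boundary (n = 1.0 to n = 1.31) the reflected ray undergoes a half-wave phase shift.
Ray reflecting at the bottom interface goes from n = 1.31 toward n = 1.52: a half-wave phase shift.
The two reflections carry the same phase change, so no net offset.
So the condition for constructive reflection is 2 n t = m λ.
λ = 2 n t / m. The fourth-longest wavelength is m = 4: λ = 2 × 1.31 × 706 / 4.00 = 462 nm.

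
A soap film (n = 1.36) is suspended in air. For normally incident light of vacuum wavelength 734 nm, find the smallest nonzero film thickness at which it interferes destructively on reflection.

270 nm

At the upper boundary (n = 1.0 to n = 1.36) the reflected ray undergoes a half-wave phase shift.
At the lower boundary (n = 1.36 to n = 1.0) the reflected ray undergoes no phase shift.
Exactly one π shift → a net half-wave offset.
With one net inversion, destructive interference in reflection requires 2 n t = m λ.
Minimum nonzero at m = 1: t = λ / (2 n) = 734 / (2 × 1.36) = 270 nm.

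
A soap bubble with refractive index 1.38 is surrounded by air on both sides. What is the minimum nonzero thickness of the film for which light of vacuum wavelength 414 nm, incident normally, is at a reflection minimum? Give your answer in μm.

Top surface (1.0 → 1.38): reflection off a higher-index medium gives a half-wave phase shift.
Bottom surface (1.38 → 1.0): reflection off a lower-index medium gives no phase shift.
Net: one phase inversion between the two reflected rays.
With one net inversion, destructive interference in reflection requires 2 n t = m λ.
Minimum nonzero at m = 1: t = λ / (2 n) = 414 / (2 × 1.38) = 150 nm.

0.150 μm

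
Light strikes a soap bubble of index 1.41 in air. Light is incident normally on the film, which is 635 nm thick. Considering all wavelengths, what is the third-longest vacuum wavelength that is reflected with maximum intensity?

716 nm

At the upper boundary (n = 1.0 to n = 1.41) the reflected ray undergoes a half-wave phase shift.
Ray reflecting at the bottom interface goes from n = 1.41 toward n = 1.0: no phase shift.
Net: one phase inversion between the two reflected rays.
So the condition for constructive reflection is 2 n t = (m + ½) λ.
λ = 2 n t / (m + ½). The third-longest wavelength is m = 2: λ = 2 × 1.41 × 635 / 2.50 = 716 nm.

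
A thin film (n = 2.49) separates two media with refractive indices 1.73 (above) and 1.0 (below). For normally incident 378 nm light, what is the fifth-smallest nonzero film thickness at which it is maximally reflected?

Ray reflecting at the top interface goes from n = 1.73 toward n = 2.49: a half-wave phase shift.
At the lower boundary (n = 2.49 to n = 1.0) the reflected ray undergoes no phase shift.
Net: one phase inversion between the two reflected rays.
With one net inversion, constructive interference in reflection requires 2 n t = (m + ½) λ.
The fifth-smallest nonzero thickness corresponds to m = 4: t = (m + ½) λ / (2 n) = 4.50 × 378 / (2 × 2.49) = 342 nm.

342 nm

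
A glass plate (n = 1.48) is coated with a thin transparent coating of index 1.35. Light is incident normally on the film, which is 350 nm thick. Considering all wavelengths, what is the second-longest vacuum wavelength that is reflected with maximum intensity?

473 nm

At the upper boundary (n = 1.0 to n = 1.35) the reflected ray undergoes a half-wave phase shift.
Bottom surface (1.35 → 1.48): reflection off a higher-index medium gives a half-wave phase shift.
Net: no relative phase inversion (both shifts match).
So the condition for constructive reflection is 2 n t = m λ.
λ = 2 n t / m. The second-longest wavelength is m = 2: λ = 2 × 1.35 × 350 / 2.00 = 473 nm.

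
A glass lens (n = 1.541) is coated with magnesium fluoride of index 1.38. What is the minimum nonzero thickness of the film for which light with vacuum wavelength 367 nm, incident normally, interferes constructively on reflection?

133 nm

Top surface (1.0 → 1.38): reflection off a higher-index medium gives a half-wave phase shift.
At the lower boundary (n = 1.38 to n = 1.541) the reflected ray undergoes a half-wave phase shift.
Net: no relative phase inversion (both shifts match).
With no net inversion, constructive interference in reflection requires 2 n t = m λ.
Minimum nonzero at m = 1: t = λ / (2 n) = 367 / (2 × 1.38) = 133 nm.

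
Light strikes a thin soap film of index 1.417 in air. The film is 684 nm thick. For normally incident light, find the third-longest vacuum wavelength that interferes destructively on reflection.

Ray reflecting at the top interface goes from n = 1.0 toward n = 1.417: a half-wave phase shift.
Ray reflecting at the bottom interface goes from n = 1.417 toward n = 1.0: no phase shift.
Exactly one π shift → a net half-wave offset.
For weak reflection here: 2 n t = m λ.
λ = 2 n t / m. The third-longest wavelength is m = 3: λ = 2 × 1.417 × 684 / 3.00 = 646 nm.

646 nm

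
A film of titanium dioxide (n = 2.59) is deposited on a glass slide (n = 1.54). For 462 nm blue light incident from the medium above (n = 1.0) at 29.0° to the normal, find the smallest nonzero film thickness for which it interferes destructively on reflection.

Top surface (1.0 → 2.59): reflection off a higher-index medium gives a half-wave phase shift.
At the lower boundary (n = 2.59 to n = 1.54) the reflected ray undergoes no phase shift.
Net: one phase inversion between the two reflected rays.
For weak reflection here: 2 n t cos θ_r = m λ.
Snell's law: 1.0 sin 29.0° = 2.59 sin θ_r → sin θ_r = 0.187, cos θ_r = 0.982.
Minimum nonzero at m = 1: t = λ / (2 n cos θ_r) = 462 / (2 × 2.59 × 0.982) = 90.8 nm.

90.8 nm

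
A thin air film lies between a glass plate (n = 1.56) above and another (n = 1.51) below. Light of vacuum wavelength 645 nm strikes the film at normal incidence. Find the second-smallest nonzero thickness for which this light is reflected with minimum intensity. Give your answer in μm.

Ray reflecting at the top interface goes from n = 1.56 toward n = 1.0: no phase shift.
At the lower boundary (n = 1.0 to n = 1.51) the reflected ray undergoes a half-wave phase shift.
Net: one phase inversion between the two reflected rays.
For weak reflection here: 2 n t = m λ.
The second-smallest nonzero thickness corresponds to m = 2: t = m λ / (2 n) = 2.00 × 645 / (2 × 1.0) = 645 nm.

0.645 μm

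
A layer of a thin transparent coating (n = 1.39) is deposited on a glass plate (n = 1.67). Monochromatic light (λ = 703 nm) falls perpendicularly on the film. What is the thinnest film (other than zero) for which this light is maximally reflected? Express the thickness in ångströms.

2529 Å

At the upper boundary (n = 1.0 to n = 1.39) the reflected ray undergoes a half-wave phase shift.
At the lower boundary (n = 1.39 to n = 1.67) the reflected ray undergoes a half-wave phase shift.
Zero or two π shifts → no net half-wave offset.
With no net inversion, constructive interference in reflection requires 2 n t = m λ.
Minimum nonzero at m = 1: t = λ / (2 n) = 703 / (2 × 1.39) = 253 nm.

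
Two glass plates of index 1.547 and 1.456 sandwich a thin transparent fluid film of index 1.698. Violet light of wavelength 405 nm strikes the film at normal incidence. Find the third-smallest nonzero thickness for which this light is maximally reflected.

Top surface (1.547 → 1.698): reflection off a higher-index medium gives a half-wave phase shift.
At the lower boundary (n = 1.698 to n = 1.456) the reflected ray undergoes no phase shift.
Net: one phase inversion between the two reflected rays.
So the condition for constructive reflection is 2 n t = (m + ½) λ.
The third-smallest nonzero thickness corresponds to m = 2: t = (m + ½) λ / (2 n) = 2.50 × 405 / (2 × 1.698) = 298 nm.

298 nm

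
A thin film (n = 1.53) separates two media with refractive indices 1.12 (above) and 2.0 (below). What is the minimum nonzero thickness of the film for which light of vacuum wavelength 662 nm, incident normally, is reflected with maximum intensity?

Ray reflecting at the top interface goes from n = 1.12 toward n = 1.53: a half-wave phase shift.
At the lower boundary (n = 1.53 to n = 2.0) the reflected ray undergoes a half-wave phase shift.
Zero or two π shifts → no net half-wave offset.
For strong reflection here: 2 n t = m λ.
Minimum nonzero at m = 1: t = λ / (2 n) = 662 / (2 × 1.53) = 216 nm.

216 nm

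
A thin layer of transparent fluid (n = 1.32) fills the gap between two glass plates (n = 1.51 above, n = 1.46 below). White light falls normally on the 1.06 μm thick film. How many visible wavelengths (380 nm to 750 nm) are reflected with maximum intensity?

3

At the upper boundary (n = 1.51 to n = 1.32) the reflected ray undergoes no phase shift.
Bottom surface (1.32 → 1.46): reflection off a higher-index medium gives a half-wave phase shift.
Net: one phase inversion between the two reflected rays.
For strong reflection here: 2 n t = (m + ½) λ.
λ = 2 n t / (m + ½) = 2798 / (m + ½) nm.
m=3: 800 nm (IR); m=4: 622 nm (visible); m=5: 509 nm (visible); m=6: 431 nm (visible); m=7: 373 nm (UV).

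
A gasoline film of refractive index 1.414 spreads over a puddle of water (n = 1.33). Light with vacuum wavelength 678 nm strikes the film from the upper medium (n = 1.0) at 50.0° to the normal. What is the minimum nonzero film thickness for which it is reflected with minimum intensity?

285 nm

Ray reflecting at the top interface goes from n = 1.0 toward n = 1.414: a half-wave phase shift.
At the lower boundary (n = 1.414 to n = 1.33) the reflected ray undergoes no phase shift.
The two reflections differ by half a wavelength.
For weak reflection here: 2 n t cos θ_r = m λ.
Snell's law: 1.0 sin 50.0° = 1.414 sin θ_r → sin θ_r = 0.542, cos θ_r = 0.841.
Minimum nonzero at m = 1: t = λ / (2 n cos θ_r) = 678 / (2 × 1.414 × 0.841) = 285 nm.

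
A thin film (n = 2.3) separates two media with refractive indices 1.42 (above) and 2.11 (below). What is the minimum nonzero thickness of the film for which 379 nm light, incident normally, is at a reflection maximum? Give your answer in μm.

0.0412 μm

Top surface (1.42 → 2.3): reflection off a higher-index medium gives a half-wave phase shift.
At the lower boundary (n = 2.3 to n = 2.11) the reflected ray undergoes no phase shift.
The two reflections differ by half a wavelength.
So the condition for constructive reflection is 2 n t = (m + ½) λ.
Minimum at m = 0: t = λ / (4 n) = 379 / (4 × 2.3) = 41.2 nm.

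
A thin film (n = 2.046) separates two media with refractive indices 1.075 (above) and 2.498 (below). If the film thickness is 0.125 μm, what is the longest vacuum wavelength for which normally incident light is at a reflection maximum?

512 nm

Ray reflecting at the top interface goes from n = 1.075 toward n = 2.046: a half-wave phase shift.
Ray reflecting at the bottom interface goes from n = 2.046 toward n = 2.498: a half-wave phase shift.
Zero or two π shifts → no net half-wave offset.
So the condition for constructive reflection is 2 n t = m λ.
λ = 2 n t / m. The longest wavelength is m = 1: λ = 2 × 2.046 × 125 / 1.00 = 512 nm.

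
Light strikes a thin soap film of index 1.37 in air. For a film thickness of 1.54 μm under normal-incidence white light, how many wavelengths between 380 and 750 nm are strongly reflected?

At the upper boundary (n = 1.0 to n = 1.37) the reflected ray undergoes a half-wave phase shift.
Ray reflecting at the bottom interface goes from n = 1.37 toward n = 1.0: no phase shift.
Net: one phase inversion between the two reflected rays.
With one net inversion, constructive interference in reflection requires 2 n t = (m + ½) λ.
λ = 2 n t / (m + ½) = 4220 / (m + ½) nm.
m=5: 767 nm (IR); m=6: 649 nm (visible); m=7: 563 nm (visible); m=8: 496 nm (visible); m=9: 444 nm (visible); m=10: 402 nm (visible); m=11: 367 nm (UV).

5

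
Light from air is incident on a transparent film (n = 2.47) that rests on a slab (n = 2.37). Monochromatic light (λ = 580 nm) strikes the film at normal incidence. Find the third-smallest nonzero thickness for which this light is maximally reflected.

Top surface (1.0 → 2.47): reflection off a higher-index medium gives a half-wave phase shift.
Ray reflecting at the bottom interface goes from n = 2.47 toward n = 2.37: no phase shift.
Net: one phase inversion between the two reflected rays.
So the condition for constructive reflection is 2 n t = (m + ½) λ.
The third-smallest nonzero thickness corresponds to m = 2: t = (m + ½) λ / (2 n) = 2.50 × 580 / (2 × 2.47) = 294 nm.

294 nm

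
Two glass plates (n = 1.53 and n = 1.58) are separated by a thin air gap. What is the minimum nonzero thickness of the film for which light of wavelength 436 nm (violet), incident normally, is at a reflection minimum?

Top surface (1.53 → 1.0): reflection off a lower-index medium gives no phase shift.
At the lower boundary (n = 1.0 to n = 1.58) the reflected ray undergoes a half-wave phase shift.
The two reflections differ by half a wavelength.
With one net inversion, destructive interference in reflection requires 2 n t = m λ.
Minimum nonzero at m = 1: t = λ / (2 n) = 436 / (2 × 1.0) = 218 nm.

218 nm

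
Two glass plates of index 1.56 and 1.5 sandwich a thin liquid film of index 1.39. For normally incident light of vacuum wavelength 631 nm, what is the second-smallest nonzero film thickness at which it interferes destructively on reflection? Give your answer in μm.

At the upper boundary (n = 1.56 to n = 1.39) the reflected ray undergoes no phase shift.
Ray reflecting at the bottom interface goes from n = 1.39 toward n = 1.5: a half-wave phase shift.
Exactly one π shift → a net half-wave offset.
With one net inversion, destructive interference in reflection requires 2 n t = m λ.
The second-smallest nonzero thickness corresponds to m = 2: t = m λ / (2 n) = 2.00 × 631 / (2 × 1.39) = 454 nm.

0.454 μm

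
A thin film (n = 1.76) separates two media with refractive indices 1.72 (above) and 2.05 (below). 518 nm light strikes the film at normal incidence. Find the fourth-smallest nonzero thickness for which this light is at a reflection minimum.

515 nm

At the upper boundary (n = 1.72 to n = 1.76) the reflected ray undergoes a half-wave phase shift.
Ray reflecting at the bottom interface goes from n = 1.76 toward n = 2.05: a half-wave phase shift.
The two reflections carry the same phase change, so no net offset.
So the condition for destructive reflection is 2 n t = (m + ½) λ.
The fourth-smallest nonzero thickness corresponds to m = 3: t = (m + ½) λ / (2 n) = 3.50 × 518 / (2 × 1.76) = 515 nm.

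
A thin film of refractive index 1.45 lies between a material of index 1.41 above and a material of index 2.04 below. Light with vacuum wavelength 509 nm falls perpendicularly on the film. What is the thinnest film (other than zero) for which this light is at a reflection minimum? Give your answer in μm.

0.0878 μm

At the upper boundary (n = 1.41 to n = 1.45) the reflected ray undergoes a half-wave phase shift.
Bottom surface (1.45 → 2.04): reflection off a higher-index medium gives a half-wave phase shift.
The two reflections carry the same phase change, so no net offset.
With no net inversion, destructive interference in reflection requires 2 n t = (m + ½) λ.
Minimum at m = 0: t = λ / (4 n) = 509 / (4 × 1.45) = 87.8 nm.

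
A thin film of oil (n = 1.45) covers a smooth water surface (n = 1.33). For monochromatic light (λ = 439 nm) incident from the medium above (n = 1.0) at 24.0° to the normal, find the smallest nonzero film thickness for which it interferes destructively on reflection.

Top surface (1.0 → 1.45): reflection off a higher-index medium gives a half-wave phase shift.
At the lower boundary (n = 1.45 to n = 1.33) the reflected ray undergoes no phase shift.
Net: one phase inversion between the two reflected rays.
For weak reflection here: 2 n t cos θ_r = m λ.
Snell's law: 1.0 sin 24.0° = 1.45 sin θ_r → sin θ_r = 0.281, cos θ_r = 0.960.
Minimum nonzero at m = 1: t = λ / (2 n cos θ_r) = 439 / (2 × 1.45 × 0.960) = 158 nm.

158 nm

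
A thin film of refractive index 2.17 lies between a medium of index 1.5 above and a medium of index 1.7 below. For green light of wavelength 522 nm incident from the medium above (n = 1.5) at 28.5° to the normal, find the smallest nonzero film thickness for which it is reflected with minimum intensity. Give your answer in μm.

0.127 μm

At the upper boundary (n = 1.5 to n = 2.17) the reflected ray undergoes a half-wave phase shift.
At the lower boundary (n = 2.17 to n = 1.7) the reflected ray undergoes no phase shift.
Net: one phase inversion between the two reflected rays.
With one net inversion, destructive interference in reflection requires 2 n t cos θ_r = m λ.
Snell's law: 1.5 sin 28.5° = 2.17 sin θ_r → sin θ_r = 0.330, cos θ_r = 0.944.
Minimum nonzero at m = 1: t = λ / (2 n cos θ_r) = 522 / (2 × 2.17 × 0.944) = 127 nm.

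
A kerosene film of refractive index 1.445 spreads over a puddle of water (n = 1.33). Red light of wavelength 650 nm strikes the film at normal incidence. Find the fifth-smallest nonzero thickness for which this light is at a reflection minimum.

Ray reflecting at the top interface goes from n = 1.0 toward n = 1.445: a half-wave phase shift.
At the lower boundary (n = 1.445 to n = 1.33) the reflected ray undergoes no phase shift.
Net: one phase inversion between the two reflected rays.
For weak reflection here: 2 n t = m λ.
The fifth-smallest nonzero thickness corresponds to m = 5: t = m λ / (2 n) = 5.00 × 650 / (2 × 1.445) = 1125 nm.

1125 nm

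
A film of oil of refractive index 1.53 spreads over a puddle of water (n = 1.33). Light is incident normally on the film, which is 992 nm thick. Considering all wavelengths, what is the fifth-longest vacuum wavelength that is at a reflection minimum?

Top surface (1.0 → 1.53): reflection off a higher-index medium gives a half-wave phase shift.
Ray reflecting at the bottom interface goes from n = 1.53 toward n = 1.33: no phase shift.
Net: one phase inversion between the two reflected rays.
For weak reflection here: 2 n t = m λ.
λ = 2 n t / m. The fifth-longest wavelength is m = 5: λ = 2 × 1.53 × 992 / 5.00 = 607 nm.

607 nm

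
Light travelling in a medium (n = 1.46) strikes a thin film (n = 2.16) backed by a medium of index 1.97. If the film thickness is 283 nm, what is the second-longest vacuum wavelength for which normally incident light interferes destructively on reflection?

611 nm

Ray reflecting at the top interface goes from n = 1.46 toward n = 2.16: a half-wave phase shift.
Bottom surface (2.16 → 1.97): reflection off a lower-index medium gives no phase shift.
The two reflections differ by half a wavelength.
With one net inversion, destructive interference in reflection requires 2 n t = m λ.
λ = 2 n t / m. The second-longest wavelength is m = 2: λ = 2 × 2.16 × 283 / 2.00 = 611 nm.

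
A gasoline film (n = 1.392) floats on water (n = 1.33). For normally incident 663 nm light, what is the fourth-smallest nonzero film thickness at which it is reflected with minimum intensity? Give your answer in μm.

Ray reflecting at the top interface goes from n = 1.0 toward n = 1.392: a half-wave phase shift.
Ray reflecting at the bottom interface goes from n = 1.392 toward n = 1.33: no phase shift.
Net: one phase inversion between the two reflected rays.
So the condition for destructive reflection is 2 n t = m λ.
The fourth-smallest nonzero thickness corresponds to m = 4: t = m λ / (2 n) = 4.00 × 663 / (2 × 1.392) = 953 nm.

0.953 μm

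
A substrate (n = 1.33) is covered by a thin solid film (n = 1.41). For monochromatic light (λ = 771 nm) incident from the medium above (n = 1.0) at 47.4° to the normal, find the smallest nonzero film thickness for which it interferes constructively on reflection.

160 nm

At the upper boundary (n = 1.0 to n = 1.41) the reflected ray undergoes a half-wave phase shift.
At the lower boundary (n = 1.41 to n = 1.33) the reflected ray undergoes no phase shift.
Exactly one π shift → a net half-wave offset.
For strong reflection here: 2 n t cos θ_r = (m + ½) λ.
Snell's law: 1.0 sin 47.4° = 1.41 sin θ_r → sin θ_r = 0.522, cos θ_r = 0.853.
Minimum at m = 0: t = λ / (4 n cos θ_r) = 771 / (4 × 1.41 × 0.853) = 160 nm.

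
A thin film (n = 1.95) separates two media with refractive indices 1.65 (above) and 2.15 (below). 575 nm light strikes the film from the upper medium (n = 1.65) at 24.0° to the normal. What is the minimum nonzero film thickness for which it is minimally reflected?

At the upper boundary (n = 1.65 to n = 1.95) the reflected ray undergoes a half-wave phase shift.
Ray reflecting at the bottom interface goes from n = 1.95 toward n = 2.15: a half-wave phase shift.
The two reflections carry the same phase change, so no net offset.
So the condition for destructive reflection is 2 n t cos θ_r = (m + ½) λ.
Snell's law: 1.65 sin 24.0° = 1.95 sin θ_r → sin θ_r = 0.344, cos θ_r = 0.939.
Minimum at m = 0: t = λ / (4 n cos θ_r) = 575 / (4 × 1.95 × 0.939) = 78.5 nm.

78.5 nm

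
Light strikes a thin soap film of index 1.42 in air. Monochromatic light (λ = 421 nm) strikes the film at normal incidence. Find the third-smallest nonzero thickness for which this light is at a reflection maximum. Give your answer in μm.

Top surface (1.0 → 1.42): reflection off a higher-index medium gives a half-wave phase shift.
Ray reflecting at the bottom interface goes from n = 1.42 toward n = 1.0: no phase shift.
Net: one phase inversion between the two reflected rays.
For maximum reflection here: 2 n t = (m + ½) λ.
The third-smallest nonzero thickness corresponds to m = 2: t = (m + ½) λ / (2 n) = 2.50 × 421 / (2 × 1.42) = 371 nm.

0.371 μm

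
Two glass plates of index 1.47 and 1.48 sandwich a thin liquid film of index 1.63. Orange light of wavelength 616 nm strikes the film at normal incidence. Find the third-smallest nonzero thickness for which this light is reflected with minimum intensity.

Ray reflecting at the top interface goes from n = 1.47 toward n = 1.63: a half-wave phase shift.
Ray reflecting at the bottom interface goes from n = 1.63 toward n = 1.48: no phase shift.
Exactly one π shift → a net half-wave offset.
So the condition for destructive reflection is 2 n t = m λ.
The third-smallest nonzero thickness corresponds to m = 3: t = m λ / (2 n) = 3.00 × 616 / (2 × 1.63) = 567 nm.

567 nm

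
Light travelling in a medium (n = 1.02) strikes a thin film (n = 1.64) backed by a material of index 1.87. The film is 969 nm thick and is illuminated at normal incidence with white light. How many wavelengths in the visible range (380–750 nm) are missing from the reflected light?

4

Top surface (1.02 → 1.64): reflection off a higher-index medium gives a half-wave phase shift.
At the lower boundary (n = 1.64 to n = 1.87) the reflected ray undergoes a half-wave phase shift.
The two reflections carry the same phase change, so no net offset.
So the condition for destructive reflection is 2 n t = (m + ½) λ.
λ = 2 n t / (m + ½) = 3178 / (m + ½) nm.
m=3: 908 nm (IR); m=4: 706 nm (visible); m=5: 578 nm (visible); m=6: 489 nm (visible); m=7: 424 nm (visible); m=8: 374 nm (UV).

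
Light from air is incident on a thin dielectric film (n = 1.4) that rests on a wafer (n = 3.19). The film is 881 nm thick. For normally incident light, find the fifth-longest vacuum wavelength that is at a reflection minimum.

Ray reflecting at the top interface goes from n = 1.0 toward n = 1.4: a half-wave phase shift.
At the lower boundary (n = 1.4 to n = 3.19) the reflected ray undergoes a half-wave phase shift.
The two reflections carry the same phase change, so no net offset.
With no net inversion, destructive interference in reflection requires 2 n t = (m + ½) λ.
λ = 2 n t / (m + ½). The fifth-longest wavelength is m = 4: λ = 2 × 1.4 × 881 / 4.50 = 548 nm.

548 nm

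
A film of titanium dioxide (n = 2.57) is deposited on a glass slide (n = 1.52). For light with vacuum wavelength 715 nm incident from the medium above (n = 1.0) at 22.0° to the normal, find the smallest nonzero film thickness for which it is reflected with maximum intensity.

Top surface (1.0 → 2.57): reflection off a higher-index medium gives a half-wave phase shift.
Ray reflecting at the bottom interface goes from n = 2.57 toward n = 1.52: no phase shift.
Exactly one π shift → a net half-wave offset.
With one net inversion, constructive interference in reflection requires 2 n t cos θ_r = (m + ½) λ.
Snell's law: 1.0 sin 22.0° = 2.57 sin θ_r → sin θ_r = 0.146, cos θ_r = 0.989.
Minimum at m = 0: t = λ / (4 n cos θ_r) = 715 / (4 × 2.57 × 0.989) = 70.3 nm.

70.3 nm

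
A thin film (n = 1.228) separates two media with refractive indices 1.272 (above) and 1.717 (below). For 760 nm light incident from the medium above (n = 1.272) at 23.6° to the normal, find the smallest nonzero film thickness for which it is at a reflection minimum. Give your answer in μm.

0.340 μm

Ray reflecting at the top interface goes from n = 1.272 toward n = 1.228: no phase shift.
Ray reflecting at the bottom interface goes from n = 1.228 toward n = 1.717: a half-wave phase shift.
Exactly one π shift → a net half-wave offset.
So the condition for destructive reflection is 2 n t cos θ_r = m λ.
Snell's law: 1.272 sin 23.6° = 1.228 sin θ_r → sin θ_r = 0.415, cos θ_r = 0.910.
Minimum nonzero at m = 1: t = λ / (2 n cos θ_r) = 760 / (2 × 1.228 × 0.910) = 340 nm.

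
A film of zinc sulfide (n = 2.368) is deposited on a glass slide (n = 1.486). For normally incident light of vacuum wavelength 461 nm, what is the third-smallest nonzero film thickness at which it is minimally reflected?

Ray reflecting at the top interface goes from n = 1.0 toward n = 2.368: a half-wave phase shift.
Bottom surface (2.368 → 1.486): reflection off a lower-index medium gives no phase shift.
The two reflections differ by half a wavelength.
With one net inversion, destructive interference in reflection requires 2 n t = m λ.
The third-smallest nonzero thickness corresponds to m = 3: t = m λ / (2 n) = 3.00 × 461 / (2 × 2.368) = 292 nm.

292 nm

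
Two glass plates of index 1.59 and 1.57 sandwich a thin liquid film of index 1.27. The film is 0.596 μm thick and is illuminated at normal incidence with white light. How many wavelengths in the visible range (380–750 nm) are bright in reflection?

2

At the upper boundary (n = 1.59 to n = 1.27) the reflected ray undergoes no phase shift.
Ray reflecting at the bottom interface goes from n = 1.27 toward n = 1.57: a half-wave phase shift.
The two reflections differ by half a wavelength.
For maximum reflection here: 2 n t = (m + ½) λ.
λ = 2 n t / (m + ½) = 1514 / (m + ½) nm.
m=1: 1009 nm (IR); m=2: 606 nm (visible); m=3: 433 nm (visible); m=4: 336 nm (UV).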